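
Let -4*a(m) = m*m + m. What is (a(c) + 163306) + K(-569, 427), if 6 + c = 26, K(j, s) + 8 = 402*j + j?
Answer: -66114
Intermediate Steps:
K(j, s) = -8 + 403*j (K(j, s) = -8 + (402*j + j) = -8 + 403*j)
c = 20 (c = -6 + 26 = 20)
a(m) = -m/4 - m²/4 (a(m) = -(m*m + m)/4 = -(m² + m)/4 = -(m + m²)/4 = -m/4 - m²/4)
(a(c) + 163306) + K(-569, 427) = (-¼*20*(1 + 20) + 163306) + (-8 + 403*(-569)) = (-¼*20*21 + 163306) + (-8 - 229307) = (-105 + 163306) - 229315 = 163201 - 229315 = -66114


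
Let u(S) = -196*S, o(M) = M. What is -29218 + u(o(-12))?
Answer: -26866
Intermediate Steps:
-29218 + u(o(-12)) = -29218 - 196*(-12) = -29218 + 2352 = -26866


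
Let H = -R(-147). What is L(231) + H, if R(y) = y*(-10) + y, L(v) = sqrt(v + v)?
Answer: -1323 + sqrt(462) ≈ -1301.5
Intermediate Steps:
L(v) = sqrt(2)*sqrt(v) (L(v) = sqrt(2*v) = sqrt(2)*sqrt(v))
R(y) = -9*y (R(y) = -10*y + y = -9*y)
H = -1323 (H = -(-9)*(-147) = -1*1323 = -1323)
L(231) + H = sqrt(2)*sqrt(231) - 1323 = sqrt(462) - 1323 = -1323 + sqrt(462)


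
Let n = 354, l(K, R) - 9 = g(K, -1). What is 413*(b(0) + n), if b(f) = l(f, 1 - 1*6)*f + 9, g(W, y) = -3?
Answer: 149919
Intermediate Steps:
l(K, R) = 6 (l(K, R) = 9 - 3 = 6)
b(f) = 9 + 6*f (b(f) = 6*f + 9 = 9 + 6*f)
413*(b(0) + n) = 413*((9 + 6*0) + 354) = 413*((9 + 0) + 354) = 413*(9 + 354) = 413*363 = 149919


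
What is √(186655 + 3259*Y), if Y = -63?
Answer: I*√18662 ≈ 136.61*I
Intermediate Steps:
√(186655 + 3259*Y) = √(186655 + 3259*(-63)) = √(186655 - 205317) = √(-18662) = I*√18662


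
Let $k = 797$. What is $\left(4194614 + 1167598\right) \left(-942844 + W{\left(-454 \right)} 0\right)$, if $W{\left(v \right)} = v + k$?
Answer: $-5055729410928$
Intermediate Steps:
$W{\left(v \right)} = 797 + v$ ($W{\left(v \right)} = v + 797 = 797 + v$)
$\left(4194614 + 1167598\right) \left(-942844 + W{\left(-454 \right)} 0\right) = \left(4194614 + 1167598\right) \left(-942844 + \left(797 - 454\right) 0\right) = 5362212 \left(-942844 + 343 \cdot 0\right) = 5362212 \left(-942844 + 0\right) = 5362212 \left(-942844\right) = -5055729410928$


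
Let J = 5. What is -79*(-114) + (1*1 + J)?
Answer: 9012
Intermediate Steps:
-79*(-114) + (1*1 + J) = -79*(-114) + (1*1 + 5) = 9006 + (1 + 5) = 9006 + 6 = 9012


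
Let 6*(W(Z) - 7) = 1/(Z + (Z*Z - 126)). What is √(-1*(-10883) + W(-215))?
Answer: √206344516171386/137652 ≈ 104.36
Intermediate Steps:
W(Z) = 7 + 1/(6*(-126 + Z + Z²)) (W(Z) = 7 + 1/(6*(Z + (Z*Z - 126))) = 7 + 1/(6*(Z + (Z² - 126))) = 7 + 1/(6*(Z + (-126 + Z²))) = 7 + 1/(6*(-126 + Z + Z²)))
√(-1*(-10883) + W(-215)) = √(-1*(-10883) + (-5291/6 + 7*(-215) + 7*(-215)²)/(-126 - 215 + (-215)²)) = √(10883 + (-5291/6 - 1505 + 7*46225)/(-126 - 215 + 46225)) = √(10883 + (-5291/6 - 1505 + 323575)/45884) = √(10883 + (1/45884)*(1927129/6)) = √(10883 + 1927129/275304) = √(2998060561/275304) = √206344516171386/137652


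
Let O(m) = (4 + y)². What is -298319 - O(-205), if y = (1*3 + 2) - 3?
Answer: -298355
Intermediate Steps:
y = 2 (y = (3 + 2) - 3 = 5 - 3 = 2)
O(m) = 36 (O(m) = (4 + 2)² = 6² = 36)
-298319 - O(-205) = -298319 - 1*36 = -298319 - 36 = -298355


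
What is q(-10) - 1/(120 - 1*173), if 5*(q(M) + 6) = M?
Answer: -423/53 ≈ -7.9811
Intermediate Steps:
q(M) = -6 + M/5
q(-10) - 1/(120 - 1*173) = (-6 + (⅕)*(-10)) - 1/(120 - 1*173) = (-6 - 2) - 1/(120 - 173) = -8 - 1/(-53) = -8 - 1*(-1/53) = -8 + 1/53 = -423/53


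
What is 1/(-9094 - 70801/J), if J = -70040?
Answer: -70040/636872959 ≈ -0.00010997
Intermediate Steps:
1/(-9094 - 70801/J) = 1/(-9094 - 70801/(-70040)) = 1/(-9094 - 70801*(-1/70040)) = 1/(-9094 + 70801/70040) = 1/(-636872959/70040) = -70040/636872959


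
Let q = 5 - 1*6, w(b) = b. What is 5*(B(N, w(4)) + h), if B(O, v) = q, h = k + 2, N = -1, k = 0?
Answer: 5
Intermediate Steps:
h = 2 (h = 0 + 2 = 2)
q = -1 (q = 5 - 6 = -1)
B(O, v) = -1
5*(B(N, w(4)) + h) = 5*(-1 + 2) = 5*1 = 5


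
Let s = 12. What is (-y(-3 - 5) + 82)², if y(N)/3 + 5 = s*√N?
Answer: (97 - 72*I*√2)² ≈ -959.0 - 19754.0*I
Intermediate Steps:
y(N) = -15 + 36*√N (y(N) = -15 + 3*(12*√N) = -15 + 36*√N)
(-y(-3 - 5) + 82)² = (-(-15 + 36*√(-3 - 5)) + 82)² = (-(-15 + 36*√(-8)) + 82)² = (-(-15 + 36*(2*I*√2)) + 82)² = (-(-15 + 72*I*√2) + 82)² = ((15 - 72*I*√2) + 82)² = (97 - 72*I*√2)²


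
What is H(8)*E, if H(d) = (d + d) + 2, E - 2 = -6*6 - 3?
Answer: -666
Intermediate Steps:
E = -37 (E = 2 + (-6*6 - 3) = 2 + (-36 - 3) = 2 - 39 = -37)
H(d) = 2 + 2*d (H(d) = 2*d + 2 = 2 + 2*d)
H(8)*E = (2 + 2*8)*(-37) = (2 + 16)*(-37) = 18*(-37) = -666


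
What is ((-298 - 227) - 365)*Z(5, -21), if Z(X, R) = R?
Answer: 18690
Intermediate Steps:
((-298 - 227) - 365)*Z(5, -21) = ((-298 - 227) - 365)*(-21) = (-525 - 365)*(-21) = -890*(-21) = 18690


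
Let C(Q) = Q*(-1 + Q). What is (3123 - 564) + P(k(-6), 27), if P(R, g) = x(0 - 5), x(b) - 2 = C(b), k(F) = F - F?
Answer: 2591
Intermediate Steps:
k(F) = 0
x(b) = 2 + b*(-1 + b)
P(R, g) = 32 (P(R, g) = 2 + (0 - 5)*(-1 + (0 - 5)) = 2 - 5*(-1 - 5) = 2 - 5*(-6) = 2 + 30 = 32)
(3123 - 564) + P(k(-6), 27) = (3123 - 564) + 32 = 2559 + 32 = 2591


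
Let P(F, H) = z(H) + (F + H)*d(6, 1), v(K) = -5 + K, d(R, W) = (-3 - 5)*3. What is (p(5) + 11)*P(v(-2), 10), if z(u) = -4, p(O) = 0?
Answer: -836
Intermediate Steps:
d(R, W) = -24 (d(R, W) = -8*3 = -24)
P(F, H) = -4 - 24*F - 24*H (P(F, H) = -4 + (F + H)*(-24) = -4 + (-24*F - 24*H) = -4 - 24*F - 24*H)
(p(5) + 11)*P(v(-2), 10) = (0 + 11)*(-4 - 24*(-5 - 2) - 24*10) = 11*(-4 - 24*(-7) - 240) = 11*(-4 + 168 - 240) = 11*(-76) = -836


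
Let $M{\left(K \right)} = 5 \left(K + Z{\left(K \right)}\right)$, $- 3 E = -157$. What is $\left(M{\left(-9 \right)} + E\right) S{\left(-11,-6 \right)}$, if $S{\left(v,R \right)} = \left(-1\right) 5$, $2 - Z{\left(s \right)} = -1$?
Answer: $- \frac{335}{3} \approx -111.67$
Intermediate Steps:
$E = \frac{157}{3}$ ($E = \left(- \frac{1}{3}\right) \left(-157\right) = \frac{157}{3} \approx 52.333$)
$Z{\left(s \right)} = 3$ ($Z{\left(s \right)} = 2 - -1 = 2 + 1 = 3$)
$M{\left(K \right)} = 15 + 5 K$ ($M{\left(K \right)} = 5 \left(K + 3\right) = 5 \left(3 + K\right) = 15 + 5 K$)
$S{\left(v,R \right)} = -5$
$\left(M{\left(-9 \right)} + E\right) S{\left(-11,-6 \right)} = \left(\left(15 + 5 \left(-9\right)\right) + \frac{157}{3}\right) \left(-5\right) = \left(\left(15 - 45\right) + \frac{157}{3}\right) \left(-5\right) = \left(-30 + \frac{157}{3}\right) \left(-5\right) = \frac{67}{3} \left(-5\right) = - \frac{335}{3}$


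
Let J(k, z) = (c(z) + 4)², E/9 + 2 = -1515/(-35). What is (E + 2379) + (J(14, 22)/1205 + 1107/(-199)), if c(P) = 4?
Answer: 4607764537/1678565 ≈ 2745.1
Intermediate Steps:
E = 2601/7 (E = -18 + 9*(-1515/(-35)) = -18 + 9*(-1515*(-1/35)) = -18 + 9*(303/7) = -18 + 2727/7 = 2601/7 ≈ 371.57)
J(k, z) = 64 (J(k, z) = (4 + 4)² = 8² = 64)
(E + 2379) + (J(14, 22)/1205 + 1107/(-199)) = (2601/7 + 2379) + (64/1205 + 1107/(-199)) = 19254/7 + (64*(1/1205) + 1107*(-1/199)) = 19254/7 + (64/1205 - 1107/199) = 19254/7 - 1321199/239795 = 4607764537/1678565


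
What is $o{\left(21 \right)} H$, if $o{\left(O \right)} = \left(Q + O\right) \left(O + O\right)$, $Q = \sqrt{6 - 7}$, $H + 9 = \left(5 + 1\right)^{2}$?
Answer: $23814 + 1134 i \approx 23814.0 + 1134.0 i$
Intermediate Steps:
$H = 27$ ($H = -9 + \left(5 + 1\right)^{2} = -9 + 6^{2} = -9 + 36 = 27$)
$Q = i$ ($Q = \sqrt{-1} = i \approx 1.0 i$)
$o{\left(O \right)} = 2 O \left(i + O\right)$ ($o{\left(O \right)} = \left(i + O\right) \left(O + O\right) = \left(i + O\right) 2 O = 2 O \left(i + O\right)$)
$o{\left(21 \right)} H = 2 \cdot 21 \left(i + 21\right) 27 = 2 \cdot 21 \left(21 + i\right) 27 = \left(882 + 42 i\right) 27 = 23814 + 1134 i$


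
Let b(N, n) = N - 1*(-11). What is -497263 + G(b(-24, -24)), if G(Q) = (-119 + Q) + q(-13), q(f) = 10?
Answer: -497385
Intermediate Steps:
b(N, n) = 11 + N (b(N, n) = N + 11 = 11 + N)
G(Q) = -109 + Q (G(Q) = (-119 + Q) + 10 = -109 + Q)
-497263 + G(b(-24, -24)) = -497263 + (-109 + (11 - 24)) = -497263 + (-109 - 13) = -497263 - 122 = -497385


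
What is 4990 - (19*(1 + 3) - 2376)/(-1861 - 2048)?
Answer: 19503610/3909 ≈ 4989.4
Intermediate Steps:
4990 - (19*(1 + 3) - 2376)/(-1861 - 2048) = 4990 - (19*4 - 2376)/(-3909) = 4990 - (76 - 2376)*(-1)/3909 = 4990 - (-2300)*(-1)/3909 = 4990 - 1*2300/3909 = 4990 - 2300/3909 = 19503610/3909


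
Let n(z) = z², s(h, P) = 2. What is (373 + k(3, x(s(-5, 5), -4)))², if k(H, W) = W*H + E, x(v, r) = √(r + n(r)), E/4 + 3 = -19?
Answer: 81333 + 3420*√3 ≈ 87257.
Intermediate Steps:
E = -88 (E = -12 + 4*(-19) = -12 - 76 = -88)
x(v, r) = √(r + r²)
k(H, W) = -88 + H*W (k(H, W) = W*H - 88 = H*W - 88 = -88 + H*W)
(373 + k(3, x(s(-5, 5), -4)))² = (373 + (-88 + 3*√(-4*(1 - 4))))² = (373 + (-88 + 3*√(-4*(-3))))² = (373 + (-88 + 3*√12))² = (373 + (-88 + 3*(2*√3)))² = (373 + (-88 + 6*√3))² = (285 + 6*√3)²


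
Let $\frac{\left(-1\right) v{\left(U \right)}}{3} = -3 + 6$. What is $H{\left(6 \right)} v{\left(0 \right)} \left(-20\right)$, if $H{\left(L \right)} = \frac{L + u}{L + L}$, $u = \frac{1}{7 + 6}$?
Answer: $\frac{1185}{13} \approx 91.154$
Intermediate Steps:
$v{\left(U \right)} = -9$ ($v{\left(U \right)} = - 3 \left(-3 + 6\right) = \left(-3\right) 3 = -9$)
$u = \frac{1}{13} \approx 0.076923$
$H{\left(L \right)} = \frac{\frac{1}{13} + L}{2 L}$ ($H{\left(L \right)} = \frac{L + \frac{1}{13}}{L + L} = \frac{\frac{1}{13} + L}{2 L}$)
$H{\left(6 \right)} v{\left(0 \right)} \left(-20\right) = \frac{1 + 13 \cdot 6}{26 \cdot 6} \left(-9\right) \left(-20\right) = \frac{1}{26} \cdot \frac{1}{6} \left(1 + 78\right) \left(-9\right) \left(-20\right) = \frac{1}{26} \cdot \frac{1}{6} \cdot 79 \left(-9\right) \left(-20\right) = \frac{79}{156} \left(-9\right) \left(-20\right) = \left(- \frac{237}{52}\right) \left(-20\right) = \frac{1185}{13}$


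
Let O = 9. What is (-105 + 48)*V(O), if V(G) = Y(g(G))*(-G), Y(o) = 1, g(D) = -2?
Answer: 513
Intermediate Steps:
V(G) = -G (V(G) = 1*(-G) = -G)
(-105 + 48)*V(O) = (-105 + 48)*(-1*9) = -57*(-9) = 513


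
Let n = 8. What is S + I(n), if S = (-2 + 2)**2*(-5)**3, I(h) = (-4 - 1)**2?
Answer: 25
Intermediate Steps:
I(h) = 25 (I(h) = (-5)**2 = 25)
S = 0 (S = 0**2*(-125) = 0*(-125) = 0)
S + I(n) = 0 + 25 = 25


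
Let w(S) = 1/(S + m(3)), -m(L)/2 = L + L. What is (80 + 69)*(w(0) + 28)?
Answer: 49915/12 ≈ 4159.6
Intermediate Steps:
m(L) = -4*L (m(L) = -2*(L + L) = -4*L)
w(S) = 1/(-12 + S) (w(S) = 1/(S - 4*3) = 1/(S - 12) = 1/(-12 + S))
(80 + 69)*(w(0) + 28) = (80 + 69)*(1/(-12 + 0) + 28) = 149*(1/(-12) + 28) = 149*(-1/12 + 28) = 149*(335/12) = 49915/12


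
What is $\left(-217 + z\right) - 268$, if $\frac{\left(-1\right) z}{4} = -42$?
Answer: $-317$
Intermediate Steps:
$z = 168$ ($z = \left(-4\right) \left(-42\right) = 168$)
$\left(-217 + z\right) - 268 = \left(-217 + 168\right) - 268 = -49 - 268 = -317$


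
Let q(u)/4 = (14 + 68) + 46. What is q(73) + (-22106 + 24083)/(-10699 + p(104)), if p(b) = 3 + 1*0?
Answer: 5474375/10696 ≈ 511.81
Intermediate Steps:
p(b) = 3 (p(b) = 3 + 0 = 3)
q(u) = 512 (q(u) = 4*((14 + 68) + 46) = 4*(82 + 46) = 4*128 = 512)
q(73) + (-22106 + 24083)/(-10699 + p(104)) = 512 + (-22106 + 24083)/(-10699 + 3) = 512 + 1977/(-10696) = 512 + 1977*(-1/10696) = 512 - 1977/10696 = 5474375/10696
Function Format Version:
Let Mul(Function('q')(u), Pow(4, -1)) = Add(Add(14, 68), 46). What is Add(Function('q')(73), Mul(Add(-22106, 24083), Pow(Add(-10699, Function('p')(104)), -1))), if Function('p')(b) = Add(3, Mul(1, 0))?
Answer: Rational(5474375, 10696) ≈ 511.81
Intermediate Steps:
Function('p')(b) = 3 (Function('p')(b) = Add(3, 0) = 3)
Function('q')(u) = 512 (Function('q')(u) = Mul(4, Add(Add(14, 68), 46)) = Mul(4, Add(82, 46)) = Mul(4, 128) = 512)
Add(Function('q')(73), Mul(Add(-22106, 24083), Pow(Add(-10699, Function('p')(104)), -1))) = Add(512, Mul(Add(-22106, 24083), Pow(Add(-10699, 3), -1))) = Add(512, Mul(1977, Pow(-10696, -1))) = Add(512, Mul(1977, Rational(-1, 10696))) = Add(512, Rational(-1977, 10696)) = Rational(5474375, 10696)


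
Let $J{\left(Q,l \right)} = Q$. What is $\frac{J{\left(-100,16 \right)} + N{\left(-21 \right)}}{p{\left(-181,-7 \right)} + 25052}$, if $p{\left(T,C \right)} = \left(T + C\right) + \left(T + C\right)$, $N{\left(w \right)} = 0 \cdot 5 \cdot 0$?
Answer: $- \frac{25}{6169} \approx -0.0040525$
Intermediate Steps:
$N{\left(w \right)} = 0$ ($N{\left(w \right)} = 0 \cdot 0 = 0$)
$p{\left(T,C \right)} = 2 C + 2 T$ ($p{\left(T,C \right)} = \left(C + T\right) + \left(C + T\right) = 2 C + 2 T$)
$\frac{J{\left(-100,16 \right)} + N{\left(-21 \right)}}{p{\left(-181,-7 \right)} + 25052} = \frac{-100 + 0}{\left(2 \left(-7\right) + 2 \left(-181\right)\right) + 25052} = - \frac{100}{\left(-14 - 362\right) + 25052} = - \frac{100}{-376 + 25052} = - \frac{100}{24676} = \left(-100\right) \frac{1}{24676} = - \frac{25}{6169}$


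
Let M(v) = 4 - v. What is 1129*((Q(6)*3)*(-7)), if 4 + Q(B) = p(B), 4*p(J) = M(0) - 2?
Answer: 165963/2 ≈ 82982.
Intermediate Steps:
p(J) = ½ (p(J) = ((4 - 1*0) - 2)/4 = ((4 + 0) - 2)/4 = (4 - 2)/4 = (¼)*2 = ½)
Q(B) = -7/2 (Q(B) = -4 + ½ = -7/2)
1129*((Q(6)*3)*(-7)) = 1129*(-7/2*3*(-7)) = 1129*(-21/2*(-7)) = 1129*(147/2) = 165963/2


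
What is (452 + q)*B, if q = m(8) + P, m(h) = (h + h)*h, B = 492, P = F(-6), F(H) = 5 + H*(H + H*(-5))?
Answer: 216972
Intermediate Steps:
F(H) = 5 - 4*H**2 (F(H) = 5 + H*(H - 5*H) = 5 + H*(-4*H) = 5 - 4*H**2)
P = -139 (P = 5 - 4*(-6)**2 = 5 - 4*36 = 5 - 144 = -139)
m(h) = 2*h**2 (m(h) = (2*h)*h = 2*h**2)
q = -11 (q = 2*8**2 - 139 = 2*64 - 139 = 128 - 139 = -11)
(452 + q)*B = (452 - 11)*492 = 441*492 = 216972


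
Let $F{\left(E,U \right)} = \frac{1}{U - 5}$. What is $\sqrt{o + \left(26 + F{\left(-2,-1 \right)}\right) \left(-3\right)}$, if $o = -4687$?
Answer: $\frac{i \sqrt{19058}}{2} \approx 69.025 i$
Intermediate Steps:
$F{\left(E,U \right)} = \frac{1}{-5 + U}$
$\sqrt{o + \left(26 + F{\left(-2,-1 \right)}\right) \left(-3\right)} = \sqrt{-4687 + \left(26 + \frac{1}{-5 - 1}\right) \left(-3\right)} = \sqrt{-4687 + \left(26 + \frac{1}{-6}\right) \left(-3\right)} = \sqrt{-4687 + \left(26 - \frac{1}{6}\right) \left(-3\right)} = \sqrt{-4687 + \frac{155}{6} \left(-3\right)} = \sqrt{-4687 - \frac{155}{2}} = \sqrt{- \frac{9529}{2}} = \frac{i \sqrt{19058}}{2}$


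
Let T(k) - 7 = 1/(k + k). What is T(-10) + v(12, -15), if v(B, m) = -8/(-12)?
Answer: 457/60 ≈ 7.6167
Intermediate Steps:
v(B, m) = ⅔ (v(B, m) = -8*(-1/12) = ⅔)
T(k) = 7 + 1/(2*k) (T(k) = 7 + 1/(k + k) = 7 + 1/(2*k))
T(-10) + v(12, -15) = (7 + (½)/(-10)) + ⅔ = (7 + (½)*(-⅒)) + ⅔ = (7 - 1/20) + ⅔ = 139/20 + ⅔ = 457/60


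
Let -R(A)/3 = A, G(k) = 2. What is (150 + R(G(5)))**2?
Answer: 20736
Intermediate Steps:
R(A) = -3*A
(150 + R(G(5)))**2 = (150 - 3*2)**2 = (150 - 6)**2 = 144**2 = 20736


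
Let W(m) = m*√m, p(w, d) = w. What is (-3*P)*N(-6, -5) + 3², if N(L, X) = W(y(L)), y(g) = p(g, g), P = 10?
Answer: 9 + 180*I*√6 ≈ 9.0 + 440.91*I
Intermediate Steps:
y(g) = g
W(m) = m^(3/2)
N(L, X) = L^(3/2)
(-3*P)*N(-6, -5) + 3² = (-3*10)*(-6)^(3/2) + 3² = -(-180)*I*√6 + 9 = 180*I*√6 + 9 = 9 + 180*I*√6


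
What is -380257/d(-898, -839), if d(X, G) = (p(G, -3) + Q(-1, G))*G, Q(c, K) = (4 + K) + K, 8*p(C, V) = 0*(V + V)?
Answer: -380257/1404486 ≈ -0.27074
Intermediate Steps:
p(C, V) = 0 (p(C, V) = (0*(V + V))/8 = (0*(2*V))/8 = (⅛)*0 = 0)
Q(c, K) = 4 + 2*K
d(X, G) = G*(4 + 2*G) (d(X, G) = (0 + (4 + 2*G))*G = (4 + 2*G)*G = G*(4 + 2*G))
-380257/d(-898, -839) = -380257*(-1/(1678*(2 - 839))) = -380257/(2*(-839)*(-837)) = -380257/1404486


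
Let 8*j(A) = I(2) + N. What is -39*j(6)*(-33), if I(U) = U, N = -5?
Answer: -3861/8 ≈ -482.63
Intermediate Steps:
j(A) = -3/8 (j(A) = (2 - 5)/8 = (⅛)*(-3) = -3/8)
-39*j(6)*(-33) = -39*(-3/8)*(-33) = (117/8)*(-33) = -3861/8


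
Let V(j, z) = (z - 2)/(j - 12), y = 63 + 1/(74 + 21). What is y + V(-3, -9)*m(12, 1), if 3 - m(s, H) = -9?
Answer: 6822/95 ≈ 71.811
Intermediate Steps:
m(s, H) = 12 (m(s, H) = 3 - 1*(-9) = 3 + 9 = 12)
y = 5986/95 (y = 63 + 1/95 = 5986/95 ≈ 63.010)
V(j, z) = (-2 + z)/(-12 + j)
y + V(-3, -9)*m(12, 1) = 5986/95 + ((-2 - 9)/(-12 - 3))*12 = 5986/95 + (-11/(-15))*12 = 5986/95 - 1/15*(-11)*12 = 5986/95 + (11/15)*12 = 5986/95 + 44/5 = 6822/95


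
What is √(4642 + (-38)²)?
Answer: √6086 ≈ 78.013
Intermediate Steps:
√(4642 + (-38)²) = √(4642 + 1444) = √6086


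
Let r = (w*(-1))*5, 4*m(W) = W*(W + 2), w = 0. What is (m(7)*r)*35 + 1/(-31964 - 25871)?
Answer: -1/57835 ≈ -1.7291e-5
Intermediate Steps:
m(W) = W*(2 + W)/4 (m(W) = (W*(W + 2))/4 = (W*(2 + W))/4 = W*(2 + W)/4)
r = 0 (r = (0*(-1))*5 = 0*5 = 0)
(m(7)*r)*35 + 1/(-31964 - 25871) = (((¼)*7*(2 + 7))*0)*35 + 1/(-31964 - 25871) = (((¼)*7*9)*0)*35 + 1/(-57835) = ((63/4)*0)*35 - 1/57835 = 0*35 - 1/57835 = 0 - 1/57835 = -1/57835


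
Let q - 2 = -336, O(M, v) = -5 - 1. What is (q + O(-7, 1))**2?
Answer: 115600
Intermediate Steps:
O(M, v) = -6
q = -334 (q = 2 - 336 = -334)
(q + O(-7, 1))**2 = (-334 - 6)**2 = (-340)**2 = 115600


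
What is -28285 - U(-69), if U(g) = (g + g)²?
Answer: -47329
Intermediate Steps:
U(g) = 4*g² (U(g) = (2*g)² = 4*g²)
-28285 - U(-69) = -28285 - 4*(-69)² = -28285 - 4*4761 = -28285 - 1*19044 = -28285 - 19044 = -47329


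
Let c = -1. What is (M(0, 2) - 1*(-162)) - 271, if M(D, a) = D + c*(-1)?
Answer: -108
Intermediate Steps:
M(D, a) = 1 + D (M(D, a) = D - 1*(-1) = D + 1 = 1 + D)
(M(0, 2) - 1*(-162)) - 271 = ((1 + 0) - 1*(-162)) - 271 = (1 + 162) - 271 = 163 - 271 = -108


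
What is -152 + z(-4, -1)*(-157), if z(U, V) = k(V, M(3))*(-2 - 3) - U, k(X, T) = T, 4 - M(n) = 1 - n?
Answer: 3930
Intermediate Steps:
M(n) = 3 + n (M(n) = 4 - (1 - n) = 4 + (-1 + n) = 3 + n)
z(U, V) = -30 - U (z(U, V) = (3 + 3)*(-2 - 3) - U = 6*(-5) - U = -30 - U)
-152 + z(-4, -1)*(-157) = -152 + (-30 - 1*(-4))*(-157) = -152 + (-30 + 4)*(-157) = -152 - 26*(-157) = -152 + 4082 = 3930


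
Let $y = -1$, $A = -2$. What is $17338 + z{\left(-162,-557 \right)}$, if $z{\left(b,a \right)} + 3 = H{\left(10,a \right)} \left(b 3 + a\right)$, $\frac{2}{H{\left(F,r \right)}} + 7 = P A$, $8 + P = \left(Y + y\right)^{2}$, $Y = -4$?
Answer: $\frac{712821}{41} \approx 17386.0$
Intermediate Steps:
$P = 17$ ($P = -8 + \left(-4 - 1\right)^{2} = -8 + \left(-5\right)^{2} = -8 + 25 = 17$)
$H{\left(F,r \right)} = - \frac{2}{41}$ ($H{\left(F,r \right)} = \frac{2}{-7 + 17 \left(-2\right)} = \frac{2}{-7 - 34} = \frac{2}{-41} = 2 \left(- \frac{1}{41}\right) = - \frac{2}{41}$)
$z{\left(b,a \right)} = -3 - \frac{6 b}{41} - \frac{2 a}{41}$ ($z{\left(b,a \right)} = -3 - \frac{2 \left(b 3 + a\right)}{41} = -3 - \frac{2 \left(3 b + a\right)}{41} = -3 - \frac{2 \left(a + 3 b\right)}{41} = -3 - \left(\frac{2 a}{41} + \frac{6 b}{41}\right) = -3 - \frac{6 b}{41} - \frac{2 a}{41}$)
$17338 + z{\left(-162,-557 \right)} = 17338 - - \frac{1963}{41} = 17338 + \left(-3 + \frac{972}{41} + \frac{1114}{41}\right) = 17338 + \frac{1963}{41} = \frac{712821}{41}$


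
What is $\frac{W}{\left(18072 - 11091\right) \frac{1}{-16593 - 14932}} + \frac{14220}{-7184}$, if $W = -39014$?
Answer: $\frac{169915765165}{964452} \approx 1.7618 \cdot 10^{5}$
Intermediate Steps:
$\frac{W}{\left(18072 - 11091\right) \frac{1}{-16593 - 14932}} + \frac{14220}{-7184} = - \frac{39014}{\left(18072 - 11091\right) \frac{1}{-16593 - 14932}} + \frac{14220}{-7184} = - \frac{39014}{6981 \frac{1}{-31525}} + 14220 \left(- \frac{1}{7184}\right) = - \frac{39014}{6981 \left(- \frac{1}{31525}\right)} - \frac{3555}{1796} = - \frac{39014}{- \frac{537}{2425}} - \frac{3555}{1796} = \left(-39014\right) \left(- \frac{2425}{537}\right) - \frac{3555}{1796} = \frac{94608950}{537} - \frac{3555}{1796} = \frac{169915765165}{964452}$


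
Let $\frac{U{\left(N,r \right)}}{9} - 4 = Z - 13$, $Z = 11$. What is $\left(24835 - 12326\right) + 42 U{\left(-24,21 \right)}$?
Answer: $13265$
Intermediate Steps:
$U{\left(N,r \right)} = 18$ ($U{\left(N,r \right)} = 36 + 9 \left(11 - 13\right) = 36 + 9 \left(-2\right) = 36 - 18 = 18$)
$\left(24835 - 12326\right) + 42 U{\left(-24,21 \right)} = \left(24835 - 12326\right) + 42 \cdot 18 = 12509 + 756 = 13265$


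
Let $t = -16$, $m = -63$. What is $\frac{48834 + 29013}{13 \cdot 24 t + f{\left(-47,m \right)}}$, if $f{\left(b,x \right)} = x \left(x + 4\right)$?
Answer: $- \frac{25949}{425} \approx -61.056$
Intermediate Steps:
$f{\left(b,x \right)} = x \left(4 + x\right)$
$\frac{48834 + 29013}{13 \cdot 24 t + f{\left(-47,m \right)}} = \frac{48834 + 29013}{13 \cdot 24 \left(-16\right) - 63 \left(4 - 63\right)} = \frac{77847}{312 \left(-16\right) - -3717} = \frac{77847}{-4992 + 3717} = \frac{77847}{-1275} = 77847 \left(- \frac{1}{1275}\right) = - \frac{25949}{425}$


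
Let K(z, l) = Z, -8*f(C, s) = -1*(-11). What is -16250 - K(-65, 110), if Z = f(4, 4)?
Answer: -129989/8 ≈ -16249.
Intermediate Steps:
f(C, s) = -11/8 (f(C, s) = -(-1)*(-11)/8 = -1/8*11 = -11/8)
Z = -11/8 ≈ -1.3750
K(z, l) = -11/8
-16250 - K(-65, 110) = -16250 - 1*(-11/8) = -16250 + 11/8 = -129989/8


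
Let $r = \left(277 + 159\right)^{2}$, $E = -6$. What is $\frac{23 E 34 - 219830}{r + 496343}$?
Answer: $- \frac{224522}{686439} \approx -0.32708$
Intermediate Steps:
$r = 190096$ ($r = 436^{2} = 190096$)
$\frac{23 E 34 - 219830}{r + 496343} = \frac{23 \left(-6\right) 34 - 219830}{190096 + 496343} = \frac{\left(-138\right) 34 - 219830}{686439} = \left(-4692 - 219830\right) \frac{1}{686439} = \left(-224522\right) \frac{1}{686439} = - \frac{224522}{686439}$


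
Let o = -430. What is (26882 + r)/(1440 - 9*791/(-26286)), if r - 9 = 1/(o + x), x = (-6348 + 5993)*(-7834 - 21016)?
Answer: 402174830515367/21540317443660 ≈ 18.671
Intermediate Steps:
x = 10241750 (x = -355*(-28850) = 10241750)
r = 92171881/10241320 (r = 9 + 1/(-430 + 10241750) = 9 + 1/10241320 = 92171881/10241320 ≈ 9.0000)
(26882 + r)/(1440 - 9*791/(-26286)) = (26882 + 92171881/10241320)/(1440 - 9*791/(-26286)) = 275399336121/(10241320*(1440 - 7119*(-1/26286))) = 275399336121/(10241320*(1440 + 2373/8762)) = 275399336121/(10241320*(12619653/8762)) = (275399336121/10241320)*(8762/12619653) = 402174830515367/21540317443660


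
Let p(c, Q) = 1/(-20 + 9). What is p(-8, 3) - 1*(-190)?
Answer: 2089/11 ≈ 189.91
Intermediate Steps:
p(c, Q) = -1/11 (p(c, Q) = 1/(-11) = -1/11)
p(-8, 3) - 1*(-190) = -1/11 - 1*(-190) = -1/11 + 190 = 2089/11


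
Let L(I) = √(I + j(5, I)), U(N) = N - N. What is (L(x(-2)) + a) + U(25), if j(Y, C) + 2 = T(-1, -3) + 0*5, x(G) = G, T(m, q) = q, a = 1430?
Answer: 1430 + I*√7 ≈ 1430.0 + 2.6458*I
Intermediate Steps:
U(N) = 0
j(Y, C) = -5 (j(Y, C) = -2 + (-3 + 0*5) = -2 + (-3 + 0) = -2 - 3 = -5)
L(I) = √(-5 + I) (L(I) = √(I - 5) = √(-5 + I))
(L(x(-2)) + a) + U(25) = (√(-5 - 2) + 1430) + 0 = (√(-7) + 1430) + 0 = (I*√7 + 1430) + 0 = (1430 + I*√7) + 0 = 1430 + I*√7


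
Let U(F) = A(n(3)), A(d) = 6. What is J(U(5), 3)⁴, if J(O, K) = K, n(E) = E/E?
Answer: 81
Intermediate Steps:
n(E) = 1
U(F) = 6
J(U(5), 3)⁴ = 3⁴ = 81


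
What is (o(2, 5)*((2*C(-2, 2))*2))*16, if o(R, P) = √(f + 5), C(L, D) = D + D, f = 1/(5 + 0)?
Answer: 256*√130/5 ≈ 583.77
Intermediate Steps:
f = ⅕ (f = 1/5 = ⅕ ≈ 0.20000)
C(L, D) = 2*D
o(R, P) = √130/5 (o(R, P) = √(⅕ + 5) = √(26/5) = √130/5)
(o(2, 5)*((2*C(-2, 2))*2))*16 = ((√130/5)*((2*(2*2))*2))*16 = ((√130/5)*((2*4)*2))*16 = ((√130/5)*(8*2))*16 = ((√130/5)*16)*16 = (16*√130/5)*16 = 256*√130/5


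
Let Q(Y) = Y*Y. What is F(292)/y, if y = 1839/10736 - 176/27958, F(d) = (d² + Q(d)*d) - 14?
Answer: 3749312912755872/24762613 ≈ 1.5141e+8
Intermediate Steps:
Q(Y) = Y²
F(d) = -14 + d² + d³ (F(d) = (d² + d²*d) - 14 = (d² + d³) - 14 = -14 + d² + d³)
y = 24762613/150078544 (y = 1839*(1/10736) - 176*1/27958 = 1839/10736 - 88/13979 = 24762613/150078544 ≈ 0.16500)
F(292)/y = (-14 + 292² + 292³)/(24762613/150078544) = (-14 + 85264 + 24897088)*(150078544/24762613) = 24982338*(150078544/24762613) = 3749312912755872/24762613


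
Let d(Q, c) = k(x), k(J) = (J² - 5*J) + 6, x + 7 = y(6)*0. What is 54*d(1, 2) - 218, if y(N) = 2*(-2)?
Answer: 4642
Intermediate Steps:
y(N) = -4
x = -7 (x = -7 - 4*0 = -7 + 0 = -7)
k(J) = 6 + J² - 5*J
d(Q, c) = 90 (d(Q, c) = 6 + (-7)² - 5*(-7) = 6 + 49 + 35 = 90)
54*d(1, 2) - 218 = 54*90 - 218 = 4860 - 218 = 4642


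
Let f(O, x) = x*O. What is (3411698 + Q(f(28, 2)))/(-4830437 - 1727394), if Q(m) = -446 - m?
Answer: -3411196/6557831 ≈ -0.52017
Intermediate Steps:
f(O, x) = O*x
(3411698 + Q(f(28, 2)))/(-4830437 - 1727394) = (3411698 + (-446 - 28*2))/(-4830437 - 1727394) = (3411698 + (-446 - 1*56))/(-6557831) = (3411698 + (-446 - 56))*(-1/6557831) = (3411698 - 502)*(-1/6557831) = 3411196*(-1/6557831) = -3411196/6557831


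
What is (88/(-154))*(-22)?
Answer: 88/7 ≈ 12.571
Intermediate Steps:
(88/(-154))*(-22) = (88*(-1/154))*(-22) = -4/7*(-22) = 88/7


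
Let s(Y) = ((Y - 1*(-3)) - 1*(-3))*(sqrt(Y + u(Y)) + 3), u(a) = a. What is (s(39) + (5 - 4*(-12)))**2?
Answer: 193294 + 16920*sqrt(78) ≈ 3.4273e+5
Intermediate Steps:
s(Y) = (3 + sqrt(2)*sqrt(Y))*(6 + Y) (s(Y) = ((Y - 1*(-3)) - 1*(-3))*(sqrt(Y + Y) + 3) = ((Y + 3) + 3)*(sqrt(2*Y) + 3) = ((3 + Y) + 3)*(sqrt(2)*sqrt(Y) + 3) = (6 + Y)*(3 + sqrt(2)*sqrt(Y)) = (3 + sqrt(2)*sqrt(Y))*(6 + Y))
(s(39) + (5 - 4*(-12)))**2 = ((18 + 3*39 + sqrt(2)*39**(3/2) + 6*sqrt(2)*sqrt(39)) + (5 - 4*(-12)))**2 = ((18 + 117 + sqrt(2)*(39*sqrt(39)) + 6*sqrt(78)) + (5 + 48))**2 = ((18 + 117 + 39*sqrt(78) + 6*sqrt(78)) + 53)**2 = ((135 + 45*sqrt(78)) + 53)**2 = (188 + 45*sqrt(78))**2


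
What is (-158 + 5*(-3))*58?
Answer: -10034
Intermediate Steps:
(-158 + 5*(-3))*58 = (-158 - 15)*58 = -173*58 = -10034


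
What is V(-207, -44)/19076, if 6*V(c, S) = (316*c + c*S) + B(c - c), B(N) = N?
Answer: -2346/4769 ≈ -0.49193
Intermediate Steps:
V(c, S) = 158*c/3 + S*c/6 (V(c, S) = ((316*c + c*S) + (c - c))/6 = ((316*c + S*c) + 0)/6 = (316*c + S*c)/6 = 158*c/3 + S*c/6)
V(-207, -44)/19076 = ((⅙)*(-207)*(316 - 44))/19076 = ((⅙)*(-207)*272)*(1/19076) = -9384*1/19076 = -2346/4769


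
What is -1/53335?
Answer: -1/53335 ≈ -1.8749e-5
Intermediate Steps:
-1/53335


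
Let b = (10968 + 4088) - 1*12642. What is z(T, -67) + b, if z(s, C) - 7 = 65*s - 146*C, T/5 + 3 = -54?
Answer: -6322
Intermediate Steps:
T = -285 (T = -15 + 5*(-54) = -15 - 270 = -285)
z(s, C) = 7 - 146*C + 65*s (z(s, C) = 7 + (65*s - 146*C) = 7 + (-146*C + 65*s) = 7 - 146*C + 65*s)
b = 2414 (b = 15056 - 12642 = 2414)
z(T, -67) + b = (7 - 146*(-67) + 65*(-285)) + 2414 = (7 + 9782 - 18525) + 2414 = -8736 + 2414 = -6322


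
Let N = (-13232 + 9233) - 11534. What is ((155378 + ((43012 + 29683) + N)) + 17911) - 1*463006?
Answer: -232555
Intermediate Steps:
N = -15533 (N = -3999 - 11534 = -15533)
((155378 + ((43012 + 29683) + N)) + 17911) - 1*463006 = ((155378 + ((43012 + 29683) - 15533)) + 17911) - 1*463006 = ((155378 + (72695 - 15533)) + 17911) - 463006 = ((155378 + 57162) + 17911) - 463006 = (212540 + 17911) - 463006 = 230451 - 463006 = -232555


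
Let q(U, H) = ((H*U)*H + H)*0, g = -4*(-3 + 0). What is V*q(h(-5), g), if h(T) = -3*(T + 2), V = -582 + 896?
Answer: 0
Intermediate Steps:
V = 314
g = 12 (g = -4*(-3) = 12)
h(T) = -6 - 3*T (h(T) = -3*(2 + T) = -6 - 3*T)
q(U, H) = 0 (q(U, H) = (U*H² + H)*0 = (H + U*H²)*0 = 0)
V*q(h(-5), g) = 314*0 = 0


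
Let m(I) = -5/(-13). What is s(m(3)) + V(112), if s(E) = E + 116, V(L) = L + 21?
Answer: 3242/13 ≈ 249.38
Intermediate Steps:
V(L) = 21 + L
m(I) = 5/13 (m(I) = -5*(-1/13) = 5/13)
s(E) = 116 + E
s(m(3)) + V(112) = (116 + 5/13) + (21 + 112) = 1513/13 + 133 = 3242/13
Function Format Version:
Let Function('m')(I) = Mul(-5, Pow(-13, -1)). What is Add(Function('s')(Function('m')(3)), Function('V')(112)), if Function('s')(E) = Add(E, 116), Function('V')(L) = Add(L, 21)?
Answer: Rational(3242, 13) ≈ 249.38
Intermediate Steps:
Function('V')(L) = Add(21, L)
Function('m')(I) = Rational(5, 13) (Function('m')(I) = Mul(-5, Rational(-1, 13)) = Rational(5, 13))
Function('s')(E) = Add(116, E)
Add(Function('s')(Function('m')(3)), Function('V')(112)) = Add(Add(116, Rational(5, 13)), Add(21, 112)) = Add(Rational(1513, 13), 133) = Rational(3242, 13)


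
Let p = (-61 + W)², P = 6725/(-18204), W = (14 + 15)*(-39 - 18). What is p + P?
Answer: 53479631659/18204 ≈ 2.9378e+6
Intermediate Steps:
W = -1653 (W = 29*(-57) = -1653)
P = -6725/18204 (P = 6725*(-1/18204) = -6725/18204 ≈ -0.36942)
p = 2937796 (p = (-61 - 1653)² = (-1714)² = 2937796)
p + P = 2937796 - 6725/18204 = 53479631659/18204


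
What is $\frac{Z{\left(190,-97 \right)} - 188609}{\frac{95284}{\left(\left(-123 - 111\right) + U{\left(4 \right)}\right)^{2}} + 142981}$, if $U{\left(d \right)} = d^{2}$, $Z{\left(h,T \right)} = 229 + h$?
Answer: $- \frac{1117942695}{849390541} \approx -1.3162$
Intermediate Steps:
$\frac{Z{\left(190,-97 \right)} - 188609}{\frac{95284}{\left(\left(-123 - 111\right) + U{\left(4 \right)}\right)^{2}} + 142981} = \frac{\left(229 + 190\right) - 188609}{\frac{95284}{\left(\left(-123 - 111\right) + 4^{2}\right)^{2}} + 142981} = \frac{419 - 188609}{\frac{95284}{\left(\left(-123 - 111\right) + 16\right)^{2}} + 142981} = - \frac{188190}{\frac{95284}{\left(-234 + 16\right)^{2}} + 142981} = - \frac{188190}{\frac{95284}{\left(-218\right)^{2}} + 142981} = - \frac{188190}{\frac{95284}{47524} + 142981} = - \frac{188190}{95284 \cdot \frac{1}{47524} + 142981} = - \frac{188190}{\frac{23821}{11881} + 142981} = - \frac{188190}{\frac{1698781082}{11881}} = \left(-188190\right) \frac{11881}{1698781082} = - \frac{1117942695}{849390541}$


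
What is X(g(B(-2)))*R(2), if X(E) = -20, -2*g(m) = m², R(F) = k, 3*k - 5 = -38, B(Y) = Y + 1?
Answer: 220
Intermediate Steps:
B(Y) = 1 + Y
k = -11 (k = 5/3 + (⅓)*(-38) = 5/3 - 38/3 = -11)
R(F) = -11
g(m) = -m²/2
X(g(B(-2)))*R(2) = -20*(-11) = 220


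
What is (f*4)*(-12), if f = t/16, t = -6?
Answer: 18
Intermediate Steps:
f = -3/8 (f = -6/16 = -6*1/16 = -3/8 ≈ -0.37500)
(f*4)*(-12) = -3/8*4*(-12) = -3/2*(-12) = 18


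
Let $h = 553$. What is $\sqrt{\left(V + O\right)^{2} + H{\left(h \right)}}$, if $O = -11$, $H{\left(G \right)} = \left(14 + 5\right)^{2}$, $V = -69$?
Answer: $\sqrt{6761} \approx 82.225$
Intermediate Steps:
$H{\left(G \right)} = 361$ ($H{\left(G \right)} = 19^{2} = 361$)
$\sqrt{\left(V + O\right)^{2} + H{\left(h \right)}} = \sqrt{\left(-69 - 11\right)^{2} + 361} = \sqrt{\left(-80\right)^{2} + 361} = \sqrt{6400 + 361} = \sqrt{6761}$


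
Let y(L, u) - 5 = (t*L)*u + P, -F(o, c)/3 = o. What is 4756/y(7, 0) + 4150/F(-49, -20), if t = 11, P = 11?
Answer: 191383/588 ≈ 325.48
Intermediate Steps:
F(o, c) = -3*o
y(L, u) = 16 + 11*L*u (y(L, u) = 5 + ((11*L)*u + 11) = 5 + (11*L*u + 11) = 5 + (11 + 11*L*u) = 16 + 11*L*u)
4756/y(7, 0) + 4150/F(-49, -20) = 4756/(16 + 11*7*0) + 4150/((-3*(-49))) = 4756/(16 + 0) + 4150/147 = 4756/16 + 4150*(1/147) = 4756*(1/16) + 4150/147 = 1189/4 + 4150/147 = 191383/588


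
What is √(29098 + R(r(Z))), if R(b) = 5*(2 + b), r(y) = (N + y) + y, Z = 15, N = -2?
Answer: 8*√457 ≈ 171.02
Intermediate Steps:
r(y) = -2 + 2*y (r(y) = (-2 + y) + y = -2 + 2*y)
R(b) = 10 + 5*b
√(29098 + R(r(Z))) = √(29098 + (10 + 5*(-2 + 2*15))) = √(29098 + (10 + 5*(-2 + 30))) = √(29098 + (10 + 5*28)) = √(29098 + (10 + 140)) = √(29098 + 150) = √29248 = 8*√457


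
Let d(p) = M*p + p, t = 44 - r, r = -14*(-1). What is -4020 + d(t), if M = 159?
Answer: 780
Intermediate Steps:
r = 14
t = 30 (t = 44 - 1*14 = 44 - 14 = 30)
d(p) = 160*p (d(p) = 159*p + p = 160*p)
-4020 + d(t) = -4020 + 160*30 = -4020 + 4800 = 780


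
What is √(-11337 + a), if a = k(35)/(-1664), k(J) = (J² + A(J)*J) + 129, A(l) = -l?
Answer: I*√490487322/208 ≈ 106.48*I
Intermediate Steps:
k(J) = 129 (k(J) = (J² + (-J)*J) + 129 = (J² - J²) + 129 = 0 + 129 = 129)
a = -129/1664 (a = 129/(-1664) = 129*(-1/1664) = -129/1664 ≈ -0.077524)
√(-11337 + a) = √(-11337 - 129/1664) = √(-18864897/1664) = I*√490487322/208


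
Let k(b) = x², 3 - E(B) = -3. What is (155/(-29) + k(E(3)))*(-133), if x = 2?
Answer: 5187/29 ≈ 178.86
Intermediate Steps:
E(B) = 6 (E(B) = 3 - 1*(-3) = 3 + 3 = 6)
k(b) = 4 (k(b) = 2² = 4)
(155/(-29) + k(E(3)))*(-133) = (155/(-29) + 4)*(-133) = (155*(-1/29) + 4)*(-133) = (-155/29 + 4)*(-133) = -39/29*(-133) = 5187/29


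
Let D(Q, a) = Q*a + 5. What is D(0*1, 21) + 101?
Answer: 106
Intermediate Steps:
D(Q, a) = 5 + Q*a
D(0*1, 21) + 101 = (5 + (0*1)*21) + 101 = (5 + 0*21) + 101 = (5 + 0) + 101 = 5 + 101 = 106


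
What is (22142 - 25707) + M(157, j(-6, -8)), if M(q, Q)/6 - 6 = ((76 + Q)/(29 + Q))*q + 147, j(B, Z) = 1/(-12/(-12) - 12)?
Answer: -9196/53 ≈ -173.51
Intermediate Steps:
j(B, Z) = -1/11 (j(B, Z) = 1/(-12*(-1/12) - 12) = 1/(1 - 12) = 1/(-11) = -1/11)
M(q, Q) = 918 + 6*q*(76 + Q)/(29 + Q) (M(q, Q) = 36 + 6*(((76 + Q)/(29 + Q))*q + 147) = 36 + 6*(q*(76 + Q)/(29 + Q) + 147) = 36 + 6*(147 + q*(76 + Q)/(29 + Q)) = 36 + (882 + 6*q*(76 + Q)/(29 + Q)) = 918 + 6*q*(76 + Q)/(29 + Q))
(22142 - 25707) + M(157, j(-6, -8)) = (22142 - 25707) + 6*(4437 + 76*157 + 153*(-1/11) - 1/11*157)/(29 - 1/11) = -3565 + 6*(4437 + 11932 - 153/11 - 157/11)/(318/11) = -3565 + 6*(11/318)*(179749/11) = -3565 + 179749/53 = -9196/53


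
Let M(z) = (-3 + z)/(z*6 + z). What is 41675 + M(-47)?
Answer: 13711125/329 ≈ 41675.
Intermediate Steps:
M(z) = (-3 + z)/(7*z) (M(z) = (-3 + z)/(6*z + z) = (-3 + z)/((7*z)) = (-3 + z)*(1/(7*z)) = (-3 + z)/(7*z))
41675 + M(-47) = 41675 + (⅐)*(-3 - 47)/(-47) = 41675 + (⅐)*(-1/47)*(-50) = 41675 + 50/329 = 13711125/329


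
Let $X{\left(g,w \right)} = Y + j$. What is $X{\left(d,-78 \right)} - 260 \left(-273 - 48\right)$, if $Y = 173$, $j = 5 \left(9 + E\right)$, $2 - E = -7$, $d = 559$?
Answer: $83723$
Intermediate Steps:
$E = 9$ ($E = 2 - -7 = 2 + 7 = 9$)
$j = 90$ ($j = 5 \left(9 + 9\right) = 5 \cdot 18 = 90$)
$X{\left(g,w \right)} = 263$ ($X{\left(g,w \right)} = 173 + 90 = 263$)
$X{\left(d,-78 \right)} - 260 \left(-273 - 48\right) = 263 - 260 \left(-273 - 48\right) = 263 - 260 \left(-321\right) = 263 - -83460 = 263 + 83460 = 83723$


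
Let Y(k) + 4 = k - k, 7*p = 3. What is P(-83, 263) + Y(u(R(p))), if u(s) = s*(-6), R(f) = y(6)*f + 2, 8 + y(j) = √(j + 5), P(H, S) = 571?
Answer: 567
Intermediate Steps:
p = 3/7 (p = (⅐)*3 = 3/7 ≈ 0.42857)
y(j) = -8 + √(5 + j) (y(j) = -8 + √(j + 5) = -8 + √(5 + j))
R(f) = 2 + f*(-8 + √11) (R(f) = (-8 + √(5 + 6))*f + 2 = (-8 + √11)*f + 2 = f*(-8 + √11) + 2 = 2 + f*(-8 + √11))
u(s) = -6*s
Y(k) = -4 (Y(k) = -4 + (k - k) = -4 + 0 = -4)
P(-83, 263) + Y(u(R(p))) = 571 - 4 = 567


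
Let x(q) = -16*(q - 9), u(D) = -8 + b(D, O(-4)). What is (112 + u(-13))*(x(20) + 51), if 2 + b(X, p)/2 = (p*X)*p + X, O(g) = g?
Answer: 42750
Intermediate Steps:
b(X, p) = -4 + 2*X + 2*X*p² (b(X, p) = -4 + 2*((p*X)*p + X) = -4 + 2*((X*p)*p + X) = -4 + 2*(X*p² + X) = -4 + 2*(X + X*p²) = -4 + (2*X + 2*X*p²) = -4 + 2*X + 2*X*p²)
u(D) = -12 + 34*D (u(D) = -8 + (-4 + 2*D + 2*D*(-4)²) = -8 + (-4 + 2*D + 2*D*16) = -8 + (-4 + 2*D + 32*D) = -8 + (-4 + 34*D) = -12 + 34*D)
x(q) = 144 - 16*q (x(q) = -16*(-9 + q) = 144 - 16*q)
(112 + u(-13))*(x(20) + 51) = (112 + (-12 + 34*(-13)))*((144 - 16*20) + 51) = (112 + (-12 - 442))*((144 - 320) + 51) = (112 - 454)*(-176 + 51) = -342*(-125) = 42750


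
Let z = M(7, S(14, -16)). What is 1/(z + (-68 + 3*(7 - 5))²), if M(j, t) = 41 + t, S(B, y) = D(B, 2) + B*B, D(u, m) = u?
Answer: 1/4095 ≈ 0.00024420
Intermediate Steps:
S(B, y) = B + B² (S(B, y) = B + B*B = B + B²)
z = 251 (z = 41 + 14*(1 + 14) = 41 + 14*15 = 41 + 210 = 251)
1/(z + (-68 + 3*(7 - 5))²) = 1/(251 + (-68 + 3*(7 - 5))²) = 1/(251 + (-68 + 3*2)²) = 1/(251 + (-68 + 6)²) = 1/(251 + (-62)²) = 1/(251 + 3844) = 1/4095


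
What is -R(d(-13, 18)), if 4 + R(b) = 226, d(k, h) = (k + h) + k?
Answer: -222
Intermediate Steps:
d(k, h) = h + 2*k (d(k, h) = (h + k) + k = h + 2*k)
R(b) = 222 (R(b) = -4 + 226 = 222)
-R(d(-13, 18)) = -1*222 = -222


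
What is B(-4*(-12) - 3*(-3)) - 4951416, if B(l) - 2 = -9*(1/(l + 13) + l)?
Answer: -346634899/70 ≈ -4.9519e+6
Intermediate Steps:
B(l) = 2 - 9*l - 9/(13 + l) (B(l) = 2 - 9*(1/(l + 13) + l) = 2 - 9*(1/(13 + l) + l) = 2 - 9*(l + 1/(13 + l)) = 2 + (-9*l - 9/(13 + l)) = 2 - 9*l - 9/(13 + l))
B(-4*(-12) - 3*(-3)) - 4951416 = (17 - 115*(-4*(-12) - 3*(-3)) - 9*(-4*(-12) - 3*(-3))**2)/(13 + (-4*(-12) - 3*(-3))) - 4951416 = (17 - 115*(48 + 9) - 9*(48 + 9)**2)/(13 + (48 + 9)) - 4951416 = (17 - 115*57 - 9*57**2)/(13 + 57) - 4951416 = (17 - 6555 - 9*3249)/70 - 4951416 = (17 - 6555 - 29241)/70 - 4951416 = (1/70)*(-35779) - 4951416 = -35779/70 - 4951416 = -346634899/70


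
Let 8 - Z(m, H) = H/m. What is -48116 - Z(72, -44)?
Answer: -866243/18 ≈ -48125.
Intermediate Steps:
Z(m, H) = 8 - H/m
-48116 - Z(72, -44) = -48116 - (8 - 1*(-44)/72) = -48116 - (8 - 1*(-44)*1/72) = -48116 - (8 + 11/18) = -48116 - 1*155/18 = -48116 - 155/18 = -866243/18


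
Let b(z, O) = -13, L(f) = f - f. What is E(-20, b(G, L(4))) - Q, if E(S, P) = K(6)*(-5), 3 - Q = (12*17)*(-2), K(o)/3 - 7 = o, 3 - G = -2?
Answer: -606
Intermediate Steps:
L(f) = 0
G = 5 (G = 3 - 1*(-2) = 3 + 2 = 5)
K(o) = 21 + 3*o
Q = 411 (Q = 3 - 12*17*(-2) = 3 - 204*(-2) = 3 - 1*(-408) = 3 + 408 = 411)
E(S, P) = -195 (E(S, P) = (21 + 3*6)*(-5) = (21 + 18)*(-5) = 39*(-5) = -195)
E(-20, b(G, L(4))) - Q = -195 - 1*411 = -195 - 411 = -606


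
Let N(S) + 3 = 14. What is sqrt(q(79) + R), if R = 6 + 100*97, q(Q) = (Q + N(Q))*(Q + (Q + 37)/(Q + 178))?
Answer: 2*sqrt(278340766)/257 ≈ 129.83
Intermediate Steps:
N(S) = 11 (N(S) = -3 + 14 = 11)
q(Q) = (11 + Q)*(Q + (37 + Q)/(178 + Q)) (q(Q) = (Q + 11)*(Q + (Q + 37)/(Q + 178)) = (11 + Q)*(Q + (37 + Q)/(178 + Q)))
R = 9706 (R = 6 + 9700 = 9706)
sqrt(q(79) + R) = sqrt((407 + 79**3 + 190*79**2 + 2006*79)/(178 + 79) + 9706) = sqrt((407 + 493039 + 190*6241 + 158474)/257 + 9706) = sqrt((407 + 493039 + 1185790 + 158474)/257 + 9706) = sqrt((1/257)*1837710 + 9706) = sqrt(1837710/257 + 9706) = sqrt(4332152/257) = 2*sqrt(278340766)/257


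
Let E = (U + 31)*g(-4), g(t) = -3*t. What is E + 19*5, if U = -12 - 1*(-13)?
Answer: 479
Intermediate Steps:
U = 1 (U = -12 + 13 = 1)
E = 384 (E = (1 + 31)*(-3*(-4)) = 32*12 = 384)
E + 19*5 = 384 + 19*5 = 384 + 95 = 479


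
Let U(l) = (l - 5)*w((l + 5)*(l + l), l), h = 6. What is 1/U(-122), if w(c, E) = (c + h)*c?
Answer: -1/103525268184 ≈ -9.6595e-12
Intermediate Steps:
w(c, E) = c*(6 + c) (w(c, E) = (c + 6)*c = (6 + c)*c = c*(6 + c))
U(l) = 2*l*(-5 + l)*(5 + l)*(6 + 2*l*(5 + l)) (U(l) = (l - 5)*(((l + 5)*(l + l))*(6 + (l + 5)*(l + l))) = (-5 + l)*(((5 + l)*(2*l))*(6 + (5 + l)*(2*l))) = (-5 + l)*((2*l*(5 + l))*(6 + 2*l*(5 + l))) = (-5 + l)*(2*l*(5 + l)*(6 + 2*l*(5 + l))) = 2*l*(-5 + l)*(5 + l)*(6 + 2*l*(5 + l)))
1/U(-122) = 1/(4*(-122)*(-5 - 122)*(3 - 122*(5 - 122))*(5 - 122)) = 1/(4*(-122)*(-127)*(3 - 122*(-117))*(-117)) = 1/(4*(-122)*(-127)*(3 + 14274)*(-117)) = 1/(4*(-122)*(-127)*14277*(-117)) = 1/(-103525268184) = -1/103525268184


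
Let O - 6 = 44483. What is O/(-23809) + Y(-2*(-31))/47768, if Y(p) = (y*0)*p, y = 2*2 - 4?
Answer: -44489/23809 ≈ -1.8686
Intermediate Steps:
O = 44489 (O = 6 + 44483 = 44489)
y = 0 (y = 4 - 4 = 0)
Y(p) = 0 (Y(p) = (0*0)*p = 0*p = 0)
O/(-23809) + Y(-2*(-31))/47768 = 44489/(-23809) + 0/47768 = 44489*(-1/23809) + 0*(1/47768) = -44489/23809 + 0 = -44489/23809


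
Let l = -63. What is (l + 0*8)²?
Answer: 3969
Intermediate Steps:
(l + 0*8)² = (-63 + 0*8)² = (-63 + 0)² = (-63)² = 3969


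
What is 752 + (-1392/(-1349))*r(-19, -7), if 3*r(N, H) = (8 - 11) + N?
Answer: 1004240/1349 ≈ 744.43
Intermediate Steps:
r(N, H) = -1 + N/3 (r(N, H) = ((8 - 11) + N)/3 = (-3 + N)/3 = -1 + N/3)
752 + (-1392/(-1349))*r(-19, -7) = 752 + (-1392/(-1349))*(-1 + (1/3)*(-19)) = 752 + (-1392*(-1/1349))*(-1 - 19/3) = 752 + (1392/1349)*(-22/3) = 752 - 10208/1349 = 1004240/1349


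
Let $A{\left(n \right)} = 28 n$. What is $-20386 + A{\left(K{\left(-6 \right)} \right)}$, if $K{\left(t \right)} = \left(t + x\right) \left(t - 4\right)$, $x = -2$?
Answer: $-18146$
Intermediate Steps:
$K{\left(t \right)} = \left(-4 + t\right) \left(-2 + t\right)$ ($K{\left(t \right)} = \left(t - 2\right) \left(t - 4\right) = \left(-2 + t\right) \left(-4 + t\right) = \left(-4 + t\right) \left(-2 + t\right)$)
$-20386 + A{\left(K{\left(-6 \right)} \right)} = -20386 + 28 \left(8 + \left(-6\right)^{2} - -36\right) = -20386 + 28 \left(8 + 36 + 36\right) = -20386 + 28 \cdot 80 = -20386 + 2240 = -18146$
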